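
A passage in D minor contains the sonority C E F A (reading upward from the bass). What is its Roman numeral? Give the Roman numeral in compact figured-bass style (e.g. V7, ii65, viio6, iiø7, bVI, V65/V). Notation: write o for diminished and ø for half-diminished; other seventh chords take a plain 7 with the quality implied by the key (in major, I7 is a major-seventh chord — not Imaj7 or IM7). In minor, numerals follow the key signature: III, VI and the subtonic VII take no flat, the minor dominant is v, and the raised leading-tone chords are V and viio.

III43

Stacked in thirds the chord is F-A-C-E: a major seventh chord on F.
F is scale degree 3 in D minor, and a major seventh chord on that degree is written III7.
With C in the bass the chord is in second inversion, so the figured bass is 43.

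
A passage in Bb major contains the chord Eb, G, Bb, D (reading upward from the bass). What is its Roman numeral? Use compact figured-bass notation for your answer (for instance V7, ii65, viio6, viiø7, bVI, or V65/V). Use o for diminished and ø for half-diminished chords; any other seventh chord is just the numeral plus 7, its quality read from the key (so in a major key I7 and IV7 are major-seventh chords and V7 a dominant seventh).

Stacked in thirds the chord is Eb-G-Bb-D: a major seventh chord on Eb.
In Bb major, Eb is the subdominant; the diatonic major seventh chord there is IV7.

IV7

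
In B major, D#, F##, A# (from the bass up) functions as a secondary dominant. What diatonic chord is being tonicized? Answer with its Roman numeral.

The chord is a major triad on D#.
A dominant resolves down a perfect fifth: D# → G#. In B major, G# is scale degree 6, i.e. vi.

vi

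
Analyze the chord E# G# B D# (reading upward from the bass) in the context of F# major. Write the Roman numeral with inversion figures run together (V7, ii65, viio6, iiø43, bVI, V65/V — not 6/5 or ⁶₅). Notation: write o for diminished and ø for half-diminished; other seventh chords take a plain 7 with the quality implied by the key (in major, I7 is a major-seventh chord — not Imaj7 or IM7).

viiø7

Stacked in thirds the chord is E#-G#-B-D#: a half-diminished seventh chord on E#.
In F# major, E# is the leading tone; the diatonic half-diminished seventh chord there is viiø7.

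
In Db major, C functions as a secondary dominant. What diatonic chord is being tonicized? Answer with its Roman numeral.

The chord is a major triad on C.
A dominant resolves down a perfect fifth: C → F. In Db major, F is scale degree 3, i.e. iii.

iii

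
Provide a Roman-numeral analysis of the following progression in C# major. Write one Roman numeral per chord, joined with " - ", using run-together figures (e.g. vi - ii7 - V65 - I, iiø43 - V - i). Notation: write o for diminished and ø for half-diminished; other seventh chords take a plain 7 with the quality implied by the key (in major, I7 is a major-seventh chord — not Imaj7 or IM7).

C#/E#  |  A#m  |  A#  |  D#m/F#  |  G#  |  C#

I6 - vi - V/ii - ii6 - V - I

C#/E#: root C# is the tonic; major triad there is I6.
A#m: minor triad on A# = scale degree 6 → vi.
A# is the secondary dominant of ii (major triad on A#): V/ii.
D#m/F#: minor triad on D# = scale degree 2 → ii6.
G#: major triad on G# = scale degree 5 → V.
C#: major triad on C# = scale degree 1 → I.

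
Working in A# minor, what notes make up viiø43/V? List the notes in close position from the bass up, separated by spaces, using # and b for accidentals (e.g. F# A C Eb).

A# C## D## F##

viiø43/V is a secondary leading-tone chord. The target V is E# in A# minor; the applied chord is rooted a semitone below, on D##.
Building a half-diminished seventh chord on D## gives D##-F##-A#-C##.
With the 43 figure the chord is in second inversion; from the bass A# upward in close position it reads A#-C##-D##-F##.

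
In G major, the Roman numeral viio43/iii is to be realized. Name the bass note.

E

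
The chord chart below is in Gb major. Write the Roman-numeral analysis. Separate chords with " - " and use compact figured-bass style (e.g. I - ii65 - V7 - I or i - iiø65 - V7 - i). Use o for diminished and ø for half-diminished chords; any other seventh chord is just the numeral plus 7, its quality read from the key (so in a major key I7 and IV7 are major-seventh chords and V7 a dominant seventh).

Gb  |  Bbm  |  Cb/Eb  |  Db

I - iii - IV6 - V

Gb has root Gb, degree 1 in Gb major, so I.
Bbm: minor triad on Bb = scale degree 3 → iii.
Cb/Eb: root Cb is the subdominant; major triad there is IV6.
Db has root Db, degree 5 in Gb major, so V.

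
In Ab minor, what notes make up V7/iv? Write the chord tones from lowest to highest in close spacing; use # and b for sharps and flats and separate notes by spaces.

Ab C Eb Gb

V7/iv is a secondary dominant — the dominant seventh of iv. iv in Ab minor is Db, so the applied chord's root is Ab, a perfect fifth above.
Building a dominant seventh chord on Ab gives Ab-C-Eb-Gb.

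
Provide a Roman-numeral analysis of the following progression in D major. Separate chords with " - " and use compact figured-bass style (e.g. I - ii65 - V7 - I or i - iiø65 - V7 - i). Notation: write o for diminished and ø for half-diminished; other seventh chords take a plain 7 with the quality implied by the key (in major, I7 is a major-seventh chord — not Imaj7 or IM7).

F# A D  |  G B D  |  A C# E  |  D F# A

I6 - IV - V - I

F#-A-D has root D, degree 1 in D major, so I6.
G-B-D: root G is the subdominant; major triad there is IV.
A-C#-E: major triad on A = scale degree 5 → V.
D-F#-A: root D is the tonic; major triad there is I.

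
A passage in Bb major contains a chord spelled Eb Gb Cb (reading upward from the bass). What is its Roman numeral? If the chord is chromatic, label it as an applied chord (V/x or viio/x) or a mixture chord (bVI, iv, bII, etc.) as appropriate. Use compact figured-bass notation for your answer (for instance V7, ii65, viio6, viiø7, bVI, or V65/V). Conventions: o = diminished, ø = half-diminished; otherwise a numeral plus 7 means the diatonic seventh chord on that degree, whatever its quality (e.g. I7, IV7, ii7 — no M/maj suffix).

bII6

Stacked in thirds the chord is Cb-Eb-Gb: a major triad on Cb.
Cb is the lowered second degree of Bb major (diatonic 2 would be C). This is the Neapolitan sixth — a major triad on the lowered second degree, here in its customary first inversion.
With Eb in the bass the chord is in first inversion, so the figured bass is 6.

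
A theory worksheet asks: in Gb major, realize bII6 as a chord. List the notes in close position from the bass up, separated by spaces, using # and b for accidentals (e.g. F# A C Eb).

Cb Ebb Abb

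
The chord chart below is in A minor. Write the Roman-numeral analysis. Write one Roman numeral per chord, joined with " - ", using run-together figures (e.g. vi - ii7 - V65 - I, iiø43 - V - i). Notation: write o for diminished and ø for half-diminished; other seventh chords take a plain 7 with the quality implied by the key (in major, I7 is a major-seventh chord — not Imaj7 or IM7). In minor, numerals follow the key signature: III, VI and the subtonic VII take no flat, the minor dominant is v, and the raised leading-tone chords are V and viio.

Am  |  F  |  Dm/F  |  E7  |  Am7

i - VI - iv6 - V7 - i7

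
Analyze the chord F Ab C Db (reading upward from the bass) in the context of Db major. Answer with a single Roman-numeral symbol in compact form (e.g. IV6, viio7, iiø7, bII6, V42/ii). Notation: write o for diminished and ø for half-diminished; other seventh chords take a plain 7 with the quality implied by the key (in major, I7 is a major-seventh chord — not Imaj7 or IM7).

I65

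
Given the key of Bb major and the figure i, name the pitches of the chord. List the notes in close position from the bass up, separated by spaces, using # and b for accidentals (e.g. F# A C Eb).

Bb Db F

i is the minor tonic, borrowed from the parallel minor. In Bb major that root is Bb.
So the chord is Bb-Db-F, a minor triad.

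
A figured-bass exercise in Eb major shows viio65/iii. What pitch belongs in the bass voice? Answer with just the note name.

The applied chord viio65/iii is rooted on F#: F#-A-C-Eb.
The figure 65 means first inversion — the third is in the bass.

A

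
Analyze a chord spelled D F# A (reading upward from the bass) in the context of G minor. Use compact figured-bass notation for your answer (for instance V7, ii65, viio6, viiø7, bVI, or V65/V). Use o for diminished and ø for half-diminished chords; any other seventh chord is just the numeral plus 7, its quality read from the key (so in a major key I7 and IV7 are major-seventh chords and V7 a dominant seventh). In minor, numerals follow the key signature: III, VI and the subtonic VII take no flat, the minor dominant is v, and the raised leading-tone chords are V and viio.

V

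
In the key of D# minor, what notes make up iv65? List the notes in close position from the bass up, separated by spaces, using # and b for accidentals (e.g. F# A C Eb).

B D# F# G#

The numeral's case and figure indicate a minor seventh chord. In D# minor its root, scale degree 4, is G#.
Stacking thirds from G# gives G#-B-D#-F#.
With the 65 figure the chord is in first inversion; from the bass B upward in close position it reads B-D#-F#-G#.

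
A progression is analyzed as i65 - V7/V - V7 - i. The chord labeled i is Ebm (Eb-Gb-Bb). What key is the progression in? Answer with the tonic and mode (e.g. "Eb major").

Eb minor

i is given as Eb-Gb-Bb — a minor triad with root Eb.
If Eb is scale degree 1 and the mode makes that degree carry a minor triad, the tonic is Eb and the mode is minor.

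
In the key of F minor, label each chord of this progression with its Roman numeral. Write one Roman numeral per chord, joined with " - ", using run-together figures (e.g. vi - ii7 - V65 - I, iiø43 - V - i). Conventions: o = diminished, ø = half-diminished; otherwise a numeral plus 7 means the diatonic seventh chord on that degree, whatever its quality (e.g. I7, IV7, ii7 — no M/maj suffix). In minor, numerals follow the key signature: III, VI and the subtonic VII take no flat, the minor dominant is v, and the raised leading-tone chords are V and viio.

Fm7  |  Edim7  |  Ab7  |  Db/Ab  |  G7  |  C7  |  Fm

i7 - viio7 - V7/VI - VI64 - V7/V - V7 - i

Fm7 has root F, degree 1 in F minor, so i7.
Edim7: root E is the leading tone; fully diminished seventh chord there is viio7.
Ab7: a dominant seventh chord on Ab, the applied dominant of VI → V7/VI.
Db/Ab: major triad on Db = scale degree 6 → VI64.
G7: a dominant seventh chord on G, the applied dominant of V → V7/V.
C7 has root C, degree 5 in F minor, so V7.
Fm: minor triad on F = scale degree 1 → i.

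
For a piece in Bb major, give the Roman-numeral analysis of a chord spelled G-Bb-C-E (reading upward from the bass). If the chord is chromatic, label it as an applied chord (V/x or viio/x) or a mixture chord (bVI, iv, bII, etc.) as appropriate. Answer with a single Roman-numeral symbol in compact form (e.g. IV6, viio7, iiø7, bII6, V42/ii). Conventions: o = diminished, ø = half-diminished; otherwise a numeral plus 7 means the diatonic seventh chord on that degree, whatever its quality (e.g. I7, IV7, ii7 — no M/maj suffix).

V43/V

The pitches C-E-G-Bb form a dominant seventh chord rooted on C.
C is not a diatonic chord root with this quality in Bb major, but it lies a perfect fifth above F (V), so the chord functions as an applied dominant of V.
With G in the bass the chord is in second inversion, so the figured bass is 43.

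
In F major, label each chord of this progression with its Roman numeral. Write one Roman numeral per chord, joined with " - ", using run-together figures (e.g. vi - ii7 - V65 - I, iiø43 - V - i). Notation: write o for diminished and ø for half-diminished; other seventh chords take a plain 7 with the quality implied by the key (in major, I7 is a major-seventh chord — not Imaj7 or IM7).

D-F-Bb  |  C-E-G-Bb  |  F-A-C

D-F-Bb: major triad on Bb = scale degree 4 → IV6.
C-E-G-Bb: dominant seventh chord on C = scale degree 5 → V7.
F-A-C has root F, degree 1 in F major, so I.

IV6 - V7 - I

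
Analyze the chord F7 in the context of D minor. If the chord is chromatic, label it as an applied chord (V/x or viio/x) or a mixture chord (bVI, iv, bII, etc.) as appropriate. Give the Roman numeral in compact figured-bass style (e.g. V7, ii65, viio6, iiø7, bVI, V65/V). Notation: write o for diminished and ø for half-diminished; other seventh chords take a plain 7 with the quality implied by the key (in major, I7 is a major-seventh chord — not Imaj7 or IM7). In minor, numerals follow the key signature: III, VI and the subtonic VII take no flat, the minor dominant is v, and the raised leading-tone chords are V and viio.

V7/VI

The pitches F-A-C-Eb form a dominant seventh chord rooted on F.
F is not a diatonic chord root with this quality in D minor, but it lies a perfect fifth above Bb (VI), so the chord functions as an applied dominant of VI.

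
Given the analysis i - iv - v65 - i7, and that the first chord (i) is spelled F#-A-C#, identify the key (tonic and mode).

F# minor

The anchor chord is a minor triad on F#, labeled i.
If F# is scale degree 1 and the mode makes that degree carry a minor triad, the tonic is F# and the mode is minor.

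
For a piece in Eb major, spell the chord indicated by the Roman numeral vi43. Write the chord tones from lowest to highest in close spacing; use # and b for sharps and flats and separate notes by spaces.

G Bb C Eb

The numeral's case and figure indicate a minor seventh chord. In Eb major its root, the submediant, is C.
Stacking thirds from C gives C-Eb-G-Bb.
With the 43 figure the chord is in second inversion; from the bass G upward in close position it reads G-Bb-C-Eb.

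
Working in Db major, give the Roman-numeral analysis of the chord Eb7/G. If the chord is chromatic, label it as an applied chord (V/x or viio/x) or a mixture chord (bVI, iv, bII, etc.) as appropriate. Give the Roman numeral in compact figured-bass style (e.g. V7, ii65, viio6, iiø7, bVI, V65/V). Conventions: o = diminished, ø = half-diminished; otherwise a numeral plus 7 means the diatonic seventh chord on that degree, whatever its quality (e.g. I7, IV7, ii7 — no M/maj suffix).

Stacked in thirds the chord is Eb-G-Bb-Db: a dominant seventh chord on Eb.
Eb is not a diatonic chord root with this quality in Db major, but it lies a perfect fifth above Ab (V), so the chord functions as an applied dominant of V.
With G in the bass the chord is in first inversion, so the figured bass is 65.

V65/V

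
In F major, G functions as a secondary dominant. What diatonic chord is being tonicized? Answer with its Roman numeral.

V

The chord is a major triad on G.
A dominant resolves down a perfect fifth: G → C. In F major, C is scale degree 5, i.e. V.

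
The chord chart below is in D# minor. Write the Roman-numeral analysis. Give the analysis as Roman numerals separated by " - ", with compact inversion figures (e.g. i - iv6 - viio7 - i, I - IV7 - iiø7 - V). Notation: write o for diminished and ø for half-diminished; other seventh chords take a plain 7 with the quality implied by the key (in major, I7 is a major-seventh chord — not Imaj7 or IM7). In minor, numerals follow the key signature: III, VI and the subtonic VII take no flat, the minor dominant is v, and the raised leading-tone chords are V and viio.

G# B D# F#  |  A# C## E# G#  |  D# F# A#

G#-B-D#-F#: root G# is the subdominant; minor seventh chord there is iv7.
A#-C##-E#-G#: root A# is the dominant; dominant seventh chord there is V7.
D#-F#-A#: root D# is the tonic; minor triad there is i.

iv7 - V7 - i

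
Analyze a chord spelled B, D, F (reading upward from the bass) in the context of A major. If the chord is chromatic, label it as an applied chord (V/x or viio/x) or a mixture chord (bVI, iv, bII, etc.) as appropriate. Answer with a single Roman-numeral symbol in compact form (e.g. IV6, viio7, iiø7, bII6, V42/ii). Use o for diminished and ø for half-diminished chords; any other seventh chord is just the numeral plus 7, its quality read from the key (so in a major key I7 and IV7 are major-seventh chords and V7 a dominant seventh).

iio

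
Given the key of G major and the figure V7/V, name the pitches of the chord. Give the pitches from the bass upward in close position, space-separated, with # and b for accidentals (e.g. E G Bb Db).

V7/V is a secondary dominant — the dominant seventh of V. V in G major is D, so the applied chord's root is A, a perfect fifth above.
Building a dominant seventh chord on A gives A-C#-E-G.

A C# E G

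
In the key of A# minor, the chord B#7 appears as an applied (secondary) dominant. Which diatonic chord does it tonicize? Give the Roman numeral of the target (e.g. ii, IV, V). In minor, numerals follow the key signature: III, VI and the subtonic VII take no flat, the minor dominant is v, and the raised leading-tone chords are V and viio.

The chord is a dominant seventh chord on B#.
A dominant resolves down a perfect fifth: B# → E#. In A# minor, E# is scale degree 5, i.e. V.

V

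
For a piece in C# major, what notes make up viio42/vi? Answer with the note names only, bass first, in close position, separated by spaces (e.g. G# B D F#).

F# G## B# D#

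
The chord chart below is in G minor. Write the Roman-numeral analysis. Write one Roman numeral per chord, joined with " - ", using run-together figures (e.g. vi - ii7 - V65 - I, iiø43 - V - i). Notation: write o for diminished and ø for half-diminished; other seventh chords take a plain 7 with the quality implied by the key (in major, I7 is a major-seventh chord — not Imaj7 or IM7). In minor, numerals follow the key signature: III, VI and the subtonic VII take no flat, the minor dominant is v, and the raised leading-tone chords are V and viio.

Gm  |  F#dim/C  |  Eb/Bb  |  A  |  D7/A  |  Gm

i - viio64 - VI64 - V/V - V43 - i

Gm: root G is the tonic; minor triad there is i.
F#dim/C: diminished triad on F# = scale degree 7 → viio64.
Eb/Bb has root Eb, degree 6 in G minor, so VI64.
A: chromatic; A is V of V, so V/V.
D7/A has root D, degree 5 in G minor, so V43.
Gm: minor triad on G = scale degree 1 → i.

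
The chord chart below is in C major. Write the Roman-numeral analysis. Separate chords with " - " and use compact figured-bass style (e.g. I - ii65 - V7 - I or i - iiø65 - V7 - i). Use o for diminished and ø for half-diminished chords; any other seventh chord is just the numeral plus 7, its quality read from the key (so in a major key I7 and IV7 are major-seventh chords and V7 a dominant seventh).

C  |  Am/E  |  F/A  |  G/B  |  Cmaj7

I - vi64 - IV6 - V6 - I7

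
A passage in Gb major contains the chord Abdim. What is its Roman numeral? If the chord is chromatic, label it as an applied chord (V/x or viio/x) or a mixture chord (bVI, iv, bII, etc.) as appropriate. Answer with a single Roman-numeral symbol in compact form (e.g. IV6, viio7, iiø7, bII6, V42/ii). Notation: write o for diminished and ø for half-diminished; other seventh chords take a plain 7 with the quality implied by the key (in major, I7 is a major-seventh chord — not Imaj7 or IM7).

Stacked in thirds the chord is Ab-Cb-Ebb: a diminished triad on Ab.
Ab is the second degree of Gb major. This is the diminished supertonic triad, borrowed from the parallel minor.

iio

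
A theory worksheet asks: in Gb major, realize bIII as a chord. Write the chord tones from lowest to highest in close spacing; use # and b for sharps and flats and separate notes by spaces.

Bbb Db Fb

Scale degree 3 in Gb major is Bb; lowering it a half step gives Bbb. bIII is a major triad on the lowered third degree, borrowed from the parallel minor.
So the chord is Bbb-Db-Fb, a major triad.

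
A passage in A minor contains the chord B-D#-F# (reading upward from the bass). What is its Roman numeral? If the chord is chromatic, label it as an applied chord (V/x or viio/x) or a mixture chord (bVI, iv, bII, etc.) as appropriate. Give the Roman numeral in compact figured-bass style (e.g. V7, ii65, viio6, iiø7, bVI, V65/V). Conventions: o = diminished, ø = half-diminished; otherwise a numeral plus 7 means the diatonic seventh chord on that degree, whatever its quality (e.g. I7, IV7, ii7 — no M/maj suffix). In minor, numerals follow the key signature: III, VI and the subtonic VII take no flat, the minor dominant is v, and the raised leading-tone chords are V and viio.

V/V

The pitches B-D#-F# form a major triad rooted on B.
B is not a diatonic chord root with this quality in A minor, but it lies a perfect fifth above E (V), so the chord functions as an applied dominant of V.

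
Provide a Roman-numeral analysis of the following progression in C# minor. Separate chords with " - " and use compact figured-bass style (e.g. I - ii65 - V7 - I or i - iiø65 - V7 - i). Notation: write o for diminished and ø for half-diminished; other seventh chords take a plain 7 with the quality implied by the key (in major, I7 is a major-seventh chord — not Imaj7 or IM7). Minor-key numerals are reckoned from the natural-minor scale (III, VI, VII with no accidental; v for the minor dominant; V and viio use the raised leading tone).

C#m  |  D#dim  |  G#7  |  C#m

C#m: root C# is the tonic; minor triad there is i.
D#dim has root D#, degree 2 in C# minor, so iio.
G#7: root G# is the dominant; dominant seventh chord there is V7.
C#m: root C# is the tonic; minor triad there is i.

i - iio - V7 - i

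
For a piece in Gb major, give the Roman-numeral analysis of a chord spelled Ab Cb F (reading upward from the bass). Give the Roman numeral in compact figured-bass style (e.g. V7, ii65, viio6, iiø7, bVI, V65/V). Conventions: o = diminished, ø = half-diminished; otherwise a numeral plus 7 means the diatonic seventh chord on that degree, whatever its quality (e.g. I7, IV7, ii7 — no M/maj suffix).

Stacked in thirds the chord is F-Ab-Cb: a diminished triad on F.
F is scale degree 7 in Gb major, and a diminished triad on that degree is written viio.
With Ab in the bass the chord is in first inversion, so the figured bass is 6.

viio6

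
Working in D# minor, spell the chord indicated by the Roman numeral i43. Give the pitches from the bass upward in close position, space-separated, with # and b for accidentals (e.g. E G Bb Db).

The numeral's case and figure indicate a minor seventh chord. In D# minor its root, the first degree, is D#.
That chord is spelled D#-F#-A#-C#.
With the 43 figure the chord is in second inversion; from the bass A# upward in close position it reads A#-C#-D#-F#.

A# C# D# F#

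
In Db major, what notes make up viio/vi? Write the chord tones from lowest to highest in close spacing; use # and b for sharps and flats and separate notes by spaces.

A C Eb

viio/vi is a secondary leading-tone chord. The target vi is Bb in Db major; the applied chord is rooted a semitone below, on A.
Building a diminished triad on A gives A-C-Eb.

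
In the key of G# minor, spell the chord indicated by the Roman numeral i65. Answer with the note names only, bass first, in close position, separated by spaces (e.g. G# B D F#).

B D# F# G#

In G# minor, scale degree 1 is G#, and the diatonic chord built there is a minor seventh chord.
That chord is spelled G#-B-D#-F#.
The figured bass 65 indicates first inversion, placing the third (B) in the bass: B-D#-F#-G#.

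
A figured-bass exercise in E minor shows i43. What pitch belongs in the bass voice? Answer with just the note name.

i in E minor has root E; the chord is E-G-B-D.
The figure 43 means second inversion — the fifth is in the bass.

B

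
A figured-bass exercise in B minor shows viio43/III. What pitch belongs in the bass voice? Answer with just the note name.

G

The applied chord viio43/III is rooted on C#: C#-E-G-Bb.
The figure 43 means second inversion — the fifth is in the bass.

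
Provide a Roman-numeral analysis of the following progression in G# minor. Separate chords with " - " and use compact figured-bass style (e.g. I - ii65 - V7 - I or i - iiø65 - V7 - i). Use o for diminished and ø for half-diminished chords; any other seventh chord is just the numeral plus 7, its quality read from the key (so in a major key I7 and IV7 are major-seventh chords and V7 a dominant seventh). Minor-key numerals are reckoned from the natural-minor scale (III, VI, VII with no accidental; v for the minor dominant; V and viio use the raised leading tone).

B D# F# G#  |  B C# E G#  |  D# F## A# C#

i65 - iv42 - V7

B-D#-F#-G# has root G#, degree 1 in G# minor, so i65.
B-C#-E-G# has root C#, degree 4 in G# minor, so iv42.
D#-F##-A#-C#: dominant seventh chord on D# = scale degree 5 → V7.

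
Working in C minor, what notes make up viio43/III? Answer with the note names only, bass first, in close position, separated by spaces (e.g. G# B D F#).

Ab Cb D F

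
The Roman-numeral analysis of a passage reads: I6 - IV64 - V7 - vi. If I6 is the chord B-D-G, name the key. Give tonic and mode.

The chord G/B is a major triad rooted on G; its label is I6.
If G is scale degree 1 and the mode makes that degree carry a major triad, the tonic is G and the mode is major.

G major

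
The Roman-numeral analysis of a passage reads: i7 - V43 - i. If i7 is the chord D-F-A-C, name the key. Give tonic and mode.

D minor

The anchor chord is a minor seventh chord on D, labeled i7.
If D is scale degree 1 and the mode makes that degree carry a minor seventh chord, the tonic is D and the mode is minor.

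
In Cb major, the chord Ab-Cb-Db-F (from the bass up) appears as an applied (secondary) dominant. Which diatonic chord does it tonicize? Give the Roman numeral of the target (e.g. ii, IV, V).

V

The chord is a dominant seventh chord on Db.
A dominant resolves down a perfect fifth: Db → Gb. In Cb major, Gb is scale degree 5, i.e. V.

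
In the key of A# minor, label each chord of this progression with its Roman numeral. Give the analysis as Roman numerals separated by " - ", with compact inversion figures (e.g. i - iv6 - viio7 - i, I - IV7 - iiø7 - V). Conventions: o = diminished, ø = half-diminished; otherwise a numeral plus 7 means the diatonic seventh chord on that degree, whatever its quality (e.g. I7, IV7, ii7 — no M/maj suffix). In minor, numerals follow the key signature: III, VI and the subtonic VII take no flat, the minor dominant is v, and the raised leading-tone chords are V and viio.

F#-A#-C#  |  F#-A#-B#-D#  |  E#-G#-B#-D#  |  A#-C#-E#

VI - iiø43 - v7 - i

F#-A#-C#: major triad on F# = scale degree 6 → VI.
F#-A#-B#-D#: root B# is the supertonic; half-diminished seventh chord there is iiø43.
E#-G#-B#-D# has root E#, degree 5 in A# minor, so v7.
A#-C#-E#: root A# is the tonic; minor triad there is i.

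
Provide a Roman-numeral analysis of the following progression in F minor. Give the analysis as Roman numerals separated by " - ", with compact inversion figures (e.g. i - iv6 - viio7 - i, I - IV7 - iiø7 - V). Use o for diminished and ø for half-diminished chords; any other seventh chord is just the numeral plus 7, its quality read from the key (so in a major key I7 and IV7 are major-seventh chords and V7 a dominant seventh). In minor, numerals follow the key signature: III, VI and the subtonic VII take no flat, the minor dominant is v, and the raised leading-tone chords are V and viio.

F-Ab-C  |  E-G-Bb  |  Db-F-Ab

F-Ab-C has root F, degree 1 in F minor, so i.
E-G-Bb has root E, degree 7 in F minor, so viio.
Db-F-Ab: major triad on Db = scale degree 6 → VI.

i - viio - VI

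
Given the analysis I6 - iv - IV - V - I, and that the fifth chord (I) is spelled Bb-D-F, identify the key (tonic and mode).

The chord Bb is a major triad rooted on Bb; its label is I.
If Bb is scale degree 1 and the mode makes that degree carry a major triad, the tonic is Bb and the mode is major.

Bb major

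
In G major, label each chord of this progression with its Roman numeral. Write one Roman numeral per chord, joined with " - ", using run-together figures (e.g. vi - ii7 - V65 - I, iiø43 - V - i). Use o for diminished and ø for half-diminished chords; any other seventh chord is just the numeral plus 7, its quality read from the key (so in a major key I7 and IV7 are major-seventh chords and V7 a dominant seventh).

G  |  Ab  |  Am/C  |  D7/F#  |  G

I - bII - ii6 - V65 - I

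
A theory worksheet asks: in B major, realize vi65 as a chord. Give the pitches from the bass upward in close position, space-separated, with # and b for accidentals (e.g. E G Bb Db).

B D# F# G#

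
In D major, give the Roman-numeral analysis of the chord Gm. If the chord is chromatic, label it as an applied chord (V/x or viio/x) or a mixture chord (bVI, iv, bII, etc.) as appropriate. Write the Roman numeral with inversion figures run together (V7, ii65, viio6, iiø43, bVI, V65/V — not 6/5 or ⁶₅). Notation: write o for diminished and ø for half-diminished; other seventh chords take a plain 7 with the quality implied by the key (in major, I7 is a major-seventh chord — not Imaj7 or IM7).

iv

Stacked in thirds the chord is G-Bb-D: a minor triad on G.
G is the fourth degree of D major. This is the minor subdominant, borrowed from the parallel minor.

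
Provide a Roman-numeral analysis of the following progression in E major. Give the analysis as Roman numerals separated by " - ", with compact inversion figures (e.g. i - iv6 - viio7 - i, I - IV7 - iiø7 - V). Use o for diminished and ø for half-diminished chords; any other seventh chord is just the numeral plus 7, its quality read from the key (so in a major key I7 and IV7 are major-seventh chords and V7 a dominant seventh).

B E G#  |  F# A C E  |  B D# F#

I64 - iiø7 - V

B-E-G#: root E is the tonic; major triad there is I64.
F#-A-C-E is non-diatonic — iiø7, a mixture chord from E minor.
B-D#-F#: major triad on B = scale degree 5 → V.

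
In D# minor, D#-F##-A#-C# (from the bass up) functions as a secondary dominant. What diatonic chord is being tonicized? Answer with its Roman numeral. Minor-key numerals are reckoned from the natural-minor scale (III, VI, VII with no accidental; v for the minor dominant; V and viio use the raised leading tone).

iv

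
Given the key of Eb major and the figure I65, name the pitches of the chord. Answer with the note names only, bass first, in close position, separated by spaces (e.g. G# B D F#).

In Eb major, the first degree is Eb, and the diatonic chord built there is a major seventh chord.
That chord is spelled Eb-G-Bb-D.
The figured bass 65 indicates first inversion, placing the third (G) in the bass: G-Bb-D-Eb.

G Bb D Eb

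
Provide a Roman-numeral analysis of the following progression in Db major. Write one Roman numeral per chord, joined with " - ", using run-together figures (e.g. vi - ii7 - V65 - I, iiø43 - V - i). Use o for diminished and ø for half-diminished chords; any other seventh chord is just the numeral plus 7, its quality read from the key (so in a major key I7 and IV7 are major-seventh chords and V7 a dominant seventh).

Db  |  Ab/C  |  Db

Db: major triad on Db = scale degree 1 → I.
Ab/C: major triad on Ab = scale degree 5 → V6.
Db: root Db is the tonic; major triad there is I.

I - V6 - I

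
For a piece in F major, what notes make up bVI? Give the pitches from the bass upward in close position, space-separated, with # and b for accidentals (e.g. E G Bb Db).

Scale degree 6 in F major is D; lowering it a half step gives Db. bVI is a major triad on the lowered sixth degree, borrowed from the parallel minor.
So the chord is Db-F-Ab.

Db F Ab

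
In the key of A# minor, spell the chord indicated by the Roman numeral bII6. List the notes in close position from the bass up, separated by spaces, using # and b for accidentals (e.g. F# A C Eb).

Scale degree 2 in A# minor is B#; lowering it a half step gives B. bII6 is the Neapolitan sixth — a major triad on the lowered second degree, here in its customary first inversion.
So the chord is B-D#-F#.
With the 6 figure the chord is in first inversion; from the bass D# upward in close position it reads D#-F#-B.

D# F# B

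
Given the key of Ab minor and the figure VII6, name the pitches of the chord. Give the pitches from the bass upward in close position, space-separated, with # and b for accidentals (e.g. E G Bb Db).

The numeral's case and figure indicate a major triad. In Ab minor its root, the seventh degree, is Gb.
That chord is spelled Gb-Bb-Db.
The figured bass 6 indicates first inversion, placing the third (Bb) in the bass: Bb-Db-Gb.

Bb Db Gb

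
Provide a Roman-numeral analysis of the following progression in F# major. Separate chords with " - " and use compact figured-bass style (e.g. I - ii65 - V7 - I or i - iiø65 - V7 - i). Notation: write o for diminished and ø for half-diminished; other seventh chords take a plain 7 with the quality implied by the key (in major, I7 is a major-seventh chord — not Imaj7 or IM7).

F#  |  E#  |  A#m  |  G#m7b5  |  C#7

F#: root F# is the tonic; major triad there is I.
E#: chromatic; E# is V of iii, so V/iii.
A#m: minor triad on A# = scale degree 3 → iii.
G#m7b5: half-diminished seventh chord on G# — chromatic; iiø7 (borrowed from the parallel minor).
C#7: root C# is the dominant; dominant seventh chord there is V7.

I - V/iii - iii - iiø7 - V7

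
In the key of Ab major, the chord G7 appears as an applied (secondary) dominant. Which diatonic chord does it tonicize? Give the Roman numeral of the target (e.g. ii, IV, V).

iii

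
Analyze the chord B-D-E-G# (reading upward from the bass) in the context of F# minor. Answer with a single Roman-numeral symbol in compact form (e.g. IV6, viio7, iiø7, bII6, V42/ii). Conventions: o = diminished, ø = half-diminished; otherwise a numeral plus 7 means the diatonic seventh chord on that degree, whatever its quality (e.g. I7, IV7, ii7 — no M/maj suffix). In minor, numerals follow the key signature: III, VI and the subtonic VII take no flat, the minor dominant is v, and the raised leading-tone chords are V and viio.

VII43

The pitches E-G#-B-D form a dominant seventh chord rooted on E.
In F# minor, E is the subtonic; the diatonic dominant seventh chord there is VII7.
With B in the bass the chord is in second inversion, so the figured bass is 43.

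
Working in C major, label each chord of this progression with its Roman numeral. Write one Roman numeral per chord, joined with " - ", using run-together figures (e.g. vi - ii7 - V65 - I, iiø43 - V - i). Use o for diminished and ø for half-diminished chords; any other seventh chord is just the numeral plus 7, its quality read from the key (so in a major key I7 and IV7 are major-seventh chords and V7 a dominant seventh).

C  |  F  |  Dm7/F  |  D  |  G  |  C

I - IV - ii65 - V/V - V - I

C has root C, degree 1 in C major, so I.
F: major triad on F = scale degree 4 → IV.
Dm7/F has root D, degree 2 in C major, so ii65.
D: chromatic; D is V of V, so V/V.
G: major triad on G = scale degree 5 → V.
C has root C, degree 1 in C major, so I.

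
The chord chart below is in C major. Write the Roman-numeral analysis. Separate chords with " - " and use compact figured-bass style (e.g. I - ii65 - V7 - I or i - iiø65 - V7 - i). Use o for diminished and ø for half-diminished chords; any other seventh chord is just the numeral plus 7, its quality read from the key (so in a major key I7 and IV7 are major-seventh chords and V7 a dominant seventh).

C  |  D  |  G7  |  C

I - V/V - V7 - I

C: root C is the tonic; major triad there is I.
D: a major triad on D, the applied dominant of V → V/V.
G7 has root G, degree 5 in C major, so V7.
C: root C is the tonic; major triad there is I.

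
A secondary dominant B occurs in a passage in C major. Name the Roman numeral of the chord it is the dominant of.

iii

The chord is a major triad on B.
A dominant resolves down a perfect fifth: B → E. In C major, E is scale degree 3, i.e. iii.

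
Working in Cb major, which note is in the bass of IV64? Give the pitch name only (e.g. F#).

Cb

IV in Cb major has root Fb; the chord is Fb-Ab-Cb.
The figure 64 means second inversion — the fifth is in the bass.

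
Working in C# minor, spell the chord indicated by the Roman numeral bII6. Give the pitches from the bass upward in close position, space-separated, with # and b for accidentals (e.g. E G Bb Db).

F# A D

Scale degree 2 in C# minor is D#; lowering it a half step gives D. bII6 is the Neapolitan sixth — a major triad on the lowered second degree, here in its customary first inversion.
So the chord is D-F#-A, a major triad.
The figured bass 6 indicates first inversion, placing the third (F#) in the bass: F#-A-D.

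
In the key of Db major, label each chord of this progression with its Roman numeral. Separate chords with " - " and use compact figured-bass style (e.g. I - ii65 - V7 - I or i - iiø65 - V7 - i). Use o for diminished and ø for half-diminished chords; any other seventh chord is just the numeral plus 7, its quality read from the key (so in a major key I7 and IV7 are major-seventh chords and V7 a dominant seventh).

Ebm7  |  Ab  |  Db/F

ii7 - V - I6

Ebm7: minor seventh chord on Eb = scale degree 2 → ii7.
Ab: major triad on Ab = scale degree 5 → V.
Db/F has root Db, degree 1 in Db major, so I6.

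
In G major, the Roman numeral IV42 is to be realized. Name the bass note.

IV in G major has root C; the chord is C-E-G-B.
The figure 42 means third inversion — the seventh is in the bass.

B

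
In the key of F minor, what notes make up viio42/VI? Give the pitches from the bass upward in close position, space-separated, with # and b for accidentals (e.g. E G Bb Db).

The slash marks an applied leading-tone chord: viio of VI. In F minor, VI is Db, so the leading tone to it is C, a half step below.
Building a fully diminished seventh chord on C gives C-Eb-Gb-Bbb.
The figured bass 42 indicates third inversion, placing the seventh (Bbb) in the bass: Bbb-C-Eb-Gb.

Bbb C Eb Gb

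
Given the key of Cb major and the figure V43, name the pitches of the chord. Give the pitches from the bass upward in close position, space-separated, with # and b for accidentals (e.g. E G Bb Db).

Db Fb Gb Bb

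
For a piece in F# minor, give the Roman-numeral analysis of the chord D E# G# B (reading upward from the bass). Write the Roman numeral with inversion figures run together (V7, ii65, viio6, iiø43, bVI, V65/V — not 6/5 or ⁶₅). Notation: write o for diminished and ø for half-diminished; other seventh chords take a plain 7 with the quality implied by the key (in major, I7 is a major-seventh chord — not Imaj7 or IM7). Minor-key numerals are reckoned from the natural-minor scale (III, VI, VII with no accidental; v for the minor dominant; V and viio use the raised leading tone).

viio42

Stacked in thirds the chord is E#-G#-B-D: a fully diminished seventh chord on E#.
In F# minor, E# is the leading tone; the diatonic fully diminished seventh chord there is viio7.
With D in the bass the chord is in third inversion, so the figured bass is 42.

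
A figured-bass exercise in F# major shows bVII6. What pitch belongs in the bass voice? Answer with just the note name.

G#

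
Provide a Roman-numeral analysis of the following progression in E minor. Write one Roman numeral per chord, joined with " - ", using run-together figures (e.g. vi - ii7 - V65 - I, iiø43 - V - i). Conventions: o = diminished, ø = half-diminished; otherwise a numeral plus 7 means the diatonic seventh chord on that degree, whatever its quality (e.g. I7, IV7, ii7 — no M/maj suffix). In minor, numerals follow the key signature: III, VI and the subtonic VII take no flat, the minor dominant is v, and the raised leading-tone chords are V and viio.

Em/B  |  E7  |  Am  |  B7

Em/B: root E is the tonic; minor triad there is i64.
E7 is the secondary dominant of iv (dominant seventh chord on E): V7/iv.
Am: minor triad on A = scale degree 4 → iv.
B7: dominant seventh chord on B = scale degree 5 → V7.

i64 - V7/iv - iv - V7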